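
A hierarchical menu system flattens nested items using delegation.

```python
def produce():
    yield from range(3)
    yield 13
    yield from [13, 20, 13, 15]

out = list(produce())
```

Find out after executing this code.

Step 1: Trace yields in order:
  yield 0
  yield 1
  yield 2
  yield 13
  yield 13
  yield 20
  yield 13
  yield 15
Therefore out = [0, 1, 2, 13, 13, 20, 13, 15].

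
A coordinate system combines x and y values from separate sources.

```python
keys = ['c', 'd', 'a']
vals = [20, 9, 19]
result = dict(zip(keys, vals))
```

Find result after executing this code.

Step 1: zip pairs keys with values:
  'c' -> 20
  'd' -> 9
  'a' -> 19
Therefore result = {'c': 20, 'd': 9, 'a': 19}.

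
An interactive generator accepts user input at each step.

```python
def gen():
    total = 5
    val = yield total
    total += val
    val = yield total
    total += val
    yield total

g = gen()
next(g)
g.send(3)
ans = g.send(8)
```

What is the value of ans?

Step 1: next() -> yield total=5.
Step 2: send(3) -> val=3, total = 5+3 = 8, yield 8.
Step 3: send(8) -> val=8, total = 8+8 = 16, yield 16.
Therefore ans = 16.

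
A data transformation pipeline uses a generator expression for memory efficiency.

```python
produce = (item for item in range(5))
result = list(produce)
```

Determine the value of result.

Step 1: Generator expression iterates range(5): [0, 1, 2, 3, 4].
Step 2: list() collects all values.
Therefore result = [0, 1, 2, 3, 4].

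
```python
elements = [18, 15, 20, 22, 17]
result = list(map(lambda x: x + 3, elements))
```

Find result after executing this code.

Step 1: Apply lambda x: x + 3 to each element:
  18 -> 21
  15 -> 18
  20 -> 23
  22 -> 25
  17 -> 20
Therefore result = [21, 18, 23, 25, 20].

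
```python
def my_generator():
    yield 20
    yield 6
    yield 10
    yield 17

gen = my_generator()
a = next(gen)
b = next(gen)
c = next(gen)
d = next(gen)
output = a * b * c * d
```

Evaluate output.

Step 1: Create generator and consume all values:
  a = next(gen) = 20
  b = next(gen) = 6
  c = next(gen) = 10
  d = next(gen) = 17
Step 2: output = 20 * 6 * 10 * 17 = 20400.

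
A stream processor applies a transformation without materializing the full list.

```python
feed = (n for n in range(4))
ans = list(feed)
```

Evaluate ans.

Step 1: Generator expression iterates range(4): [0, 1, 2, 3].
Step 2: list() collects all values.
Therefore ans = [0, 1, 2, 3].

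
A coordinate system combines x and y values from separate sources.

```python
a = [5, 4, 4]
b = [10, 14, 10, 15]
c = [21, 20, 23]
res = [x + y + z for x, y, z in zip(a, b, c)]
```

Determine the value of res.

Step 1: zip three lists (truncates to shortest, len=3):
  5 + 10 + 21 = 36
  4 + 14 + 20 = 38
  4 + 10 + 23 = 37
Therefore res = [36, 38, 37].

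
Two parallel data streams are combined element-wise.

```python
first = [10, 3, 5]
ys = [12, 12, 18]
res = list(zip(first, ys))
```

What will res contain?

Step 1: zip pairs elements at same index:
  Index 0: (10, 12)
  Index 1: (3, 12)
  Index 2: (5, 18)
Therefore res = [(10, 12), (3, 12), (5, 18)].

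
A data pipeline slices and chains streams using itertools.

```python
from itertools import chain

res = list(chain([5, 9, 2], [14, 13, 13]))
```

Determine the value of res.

Step 1: chain() concatenates iterables: [5, 9, 2] + [14, 13, 13].
Therefore res = [5, 9, 2, 14, 13, 13].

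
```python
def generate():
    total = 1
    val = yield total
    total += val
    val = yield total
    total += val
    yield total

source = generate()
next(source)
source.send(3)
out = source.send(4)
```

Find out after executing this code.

Step 1: next() -> yield total=1.
Step 2: send(3) -> val=3, total = 1+3 = 4, yield 4.
Step 3: send(4) -> val=4, total = 4+4 = 8, yield 8.
Therefore out = 8.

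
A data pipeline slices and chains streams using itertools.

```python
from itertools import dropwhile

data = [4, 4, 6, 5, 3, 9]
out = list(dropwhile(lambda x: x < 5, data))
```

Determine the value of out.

Step 1: dropwhile drops elements while < 5:
  4 < 5: dropped
  4 < 5: dropped
  6: kept (dropping stopped)
Step 2: Remaining elements kept regardless of condition.
Therefore out = [6, 5, 3, 9].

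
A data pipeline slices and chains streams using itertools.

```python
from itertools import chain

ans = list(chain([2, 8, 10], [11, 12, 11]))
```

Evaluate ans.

Step 1: chain() concatenates iterables: [2, 8, 10] + [11, 12, 11].
Therefore ans = [2, 8, 10, 11, 12, 11].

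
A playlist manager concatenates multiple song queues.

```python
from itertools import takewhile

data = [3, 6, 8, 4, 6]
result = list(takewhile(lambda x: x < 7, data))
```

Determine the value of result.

Step 1: takewhile stops at first element >= 7:
  3 < 7: take
  6 < 7: take
  8 >= 7: stop
Therefore result = [3, 6].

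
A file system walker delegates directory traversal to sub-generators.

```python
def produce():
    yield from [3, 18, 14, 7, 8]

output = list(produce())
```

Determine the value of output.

Step 1: yield from delegates to the iterable, yielding each element.
Step 2: Collected values: [3, 18, 14, 7, 8].
Therefore output = [3, 18, 14, 7, 8].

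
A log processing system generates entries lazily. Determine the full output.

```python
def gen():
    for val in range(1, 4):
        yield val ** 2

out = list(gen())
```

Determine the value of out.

Step 1: For each val in range(1, 4), yield val**2:
  val=1: yield 1**2 = 1
  val=2: yield 2**2 = 4
  val=3: yield 3**2 = 9
Therefore out = [1, 4, 9].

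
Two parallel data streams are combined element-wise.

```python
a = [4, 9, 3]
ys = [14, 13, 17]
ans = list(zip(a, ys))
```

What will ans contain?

Step 1: zip pairs elements at same index:
  Index 0: (4, 14)
  Index 1: (9, 13)
  Index 2: (3, 17)
Therefore ans = [(4, 14), (9, 13), (3, 17)].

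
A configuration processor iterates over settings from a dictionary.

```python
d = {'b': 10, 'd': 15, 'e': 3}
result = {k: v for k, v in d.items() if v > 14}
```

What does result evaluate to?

Step 1: Filter items where value > 14:
  'b': 10 <= 14: removed
  'd': 15 > 14: kept
  'e': 3 <= 14: removed
Therefore result = {'d': 15}.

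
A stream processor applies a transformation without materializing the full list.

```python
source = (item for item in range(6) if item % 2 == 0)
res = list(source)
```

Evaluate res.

Step 1: Filter range(6) keeping only even values:
  item=0: even, included
  item=1: odd, excluded
  item=2: even, included
  item=3: odd, excluded
  item=4: even, included
  item=5: odd, excluded
Therefore res = [0, 2, 4].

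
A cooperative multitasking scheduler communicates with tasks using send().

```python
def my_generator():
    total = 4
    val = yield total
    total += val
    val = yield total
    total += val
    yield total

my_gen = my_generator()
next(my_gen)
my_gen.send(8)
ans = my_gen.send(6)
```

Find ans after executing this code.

Step 1: next() -> yield total=4.
Step 2: send(8) -> val=8, total = 4+8 = 12, yield 12.
Step 3: send(6) -> val=6, total = 12+6 = 18, yield 18.
Therefore ans = 18.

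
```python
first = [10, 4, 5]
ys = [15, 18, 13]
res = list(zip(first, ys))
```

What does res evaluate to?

Step 1: zip pairs elements at same index:
  Index 0: (10, 15)
  Index 1: (4, 18)
  Index 2: (5, 13)
Therefore res = [(10, 15), (4, 18), (5, 13)].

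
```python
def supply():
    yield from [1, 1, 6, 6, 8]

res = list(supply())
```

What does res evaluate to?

Step 1: yield from delegates to the iterable, yielding each element.
Step 2: Collected values: [1, 1, 6, 6, 8].
Therefore res = [1, 1, 6, 6, 8].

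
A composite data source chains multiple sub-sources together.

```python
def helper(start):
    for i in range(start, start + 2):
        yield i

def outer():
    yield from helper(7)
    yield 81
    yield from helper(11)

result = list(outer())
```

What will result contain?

Step 1: outer() delegates to helper(7):
  yield 7
  yield 8
Step 2: yield 81
Step 3: Delegates to helper(11):
  yield 11
  yield 12
Therefore result = [7, 8, 81, 11, 12].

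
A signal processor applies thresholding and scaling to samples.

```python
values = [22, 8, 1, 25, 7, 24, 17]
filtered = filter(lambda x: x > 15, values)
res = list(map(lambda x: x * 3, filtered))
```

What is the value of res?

Step 1: Filter values for elements > 15:
  22: kept
  8: removed
  1: removed
  25: kept
  7: removed
  24: kept
  17: kept
Step 2: Map x * 3 on filtered [22, 25, 24, 17]:
  22 -> 66
  25 -> 75
  24 -> 72
  17 -> 51
Therefore res = [66, 75, 72, 51].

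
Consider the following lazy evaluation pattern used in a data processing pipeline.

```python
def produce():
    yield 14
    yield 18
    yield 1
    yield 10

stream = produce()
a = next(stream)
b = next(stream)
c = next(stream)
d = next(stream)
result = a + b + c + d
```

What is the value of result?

Step 1: Create generator and consume all values:
  a = next(stream) = 14
  b = next(stream) = 18
  c = next(stream) = 1
  d = next(stream) = 10
Step 2: result = 14 + 18 + 1 + 10 = 43.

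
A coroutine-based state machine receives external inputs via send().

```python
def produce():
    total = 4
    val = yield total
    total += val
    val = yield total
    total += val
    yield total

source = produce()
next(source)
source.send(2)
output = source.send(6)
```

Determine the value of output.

Step 1: next() -> yield total=4.
Step 2: send(2) -> val=2, total = 4+2 = 6, yield 6.
Step 3: send(6) -> val=6, total = 6+6 = 12, yield 12.
Therefore output = 12.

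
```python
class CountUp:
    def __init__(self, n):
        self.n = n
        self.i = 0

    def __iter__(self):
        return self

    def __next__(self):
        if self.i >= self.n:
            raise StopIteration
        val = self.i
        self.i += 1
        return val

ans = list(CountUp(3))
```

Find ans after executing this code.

Step 1: CountUp(3) creates an iterator counting 0 to 2.
Step 2: list() consumes all values: [0, 1, 2].
Therefore ans = [0, 1, 2].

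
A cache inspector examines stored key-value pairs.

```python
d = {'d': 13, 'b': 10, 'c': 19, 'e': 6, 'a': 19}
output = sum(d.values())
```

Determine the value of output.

Step 1: d.values() = [13, 10, 19, 6, 19].
Step 2: sum = 67.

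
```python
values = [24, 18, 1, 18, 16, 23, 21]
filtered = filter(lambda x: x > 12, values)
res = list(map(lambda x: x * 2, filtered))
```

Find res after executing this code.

Step 1: Filter values for elements > 12:
  24: kept
  18: kept
  1: removed
  18: kept
  16: kept
  23: kept
  21: kept
Step 2: Map x * 2 on filtered [24, 18, 18, 16, 23, 21]:
  24 -> 48
  18 -> 36
  18 -> 36
  16 -> 32
  23 -> 46
  21 -> 42
Therefore res = [48, 36, 36, 32, 46, 42].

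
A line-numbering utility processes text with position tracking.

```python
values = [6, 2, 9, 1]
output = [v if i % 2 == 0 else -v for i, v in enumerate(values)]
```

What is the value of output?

Step 1: For each (i, v), keep v if i is even, negate if odd:
  i=0 (even): keep 6
  i=1 (odd): negate to -2
  i=2 (even): keep 9
  i=3 (odd): negate to -1
Therefore output = [6, -2, 9, -1].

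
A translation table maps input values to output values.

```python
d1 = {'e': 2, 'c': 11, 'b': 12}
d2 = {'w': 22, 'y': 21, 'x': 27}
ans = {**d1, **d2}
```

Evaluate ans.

Step 1: Merge d1 and d2 (d2 values override on key conflicts).
Step 2: d1 has keys ['e', 'c', 'b'], d2 has keys ['w', 'y', 'x'].
Therefore ans = {'e': 2, 'c': 11, 'b': 12, 'w': 22, 'y': 21, 'x': 27}.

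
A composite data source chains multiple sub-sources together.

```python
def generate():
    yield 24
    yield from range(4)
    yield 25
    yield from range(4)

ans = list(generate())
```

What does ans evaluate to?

Step 1: Trace yields in order:
  yield 24
  yield 0
  yield 1
  yield 2
  yield 3
  yield 25
  yield 0
  yield 1
  yield 2
  yield 3
Therefore ans = [24, 0, 1, 2, 3, 25, 0, 1, 2, 3].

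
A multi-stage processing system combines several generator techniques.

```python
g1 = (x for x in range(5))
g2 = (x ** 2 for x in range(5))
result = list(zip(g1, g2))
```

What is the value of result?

Step 1: g1 produces [0, 1, 2, 3, 4].
Step 2: g2 produces [0, 1, 4, 9, 16].
Step 3: zip pairs them: [(0, 0), (1, 1), (2, 4), (3, 9), (4, 16)].
Therefore result = [(0, 0), (1, 1), (2, 4), (3, 9), (4, 16)].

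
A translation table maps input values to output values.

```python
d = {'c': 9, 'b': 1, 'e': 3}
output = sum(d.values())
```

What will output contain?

Step 1: d.values() = [9, 1, 3].
Step 2: sum = 13.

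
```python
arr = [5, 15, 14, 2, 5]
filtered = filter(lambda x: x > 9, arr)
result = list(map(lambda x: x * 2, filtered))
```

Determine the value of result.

Step 1: Filter arr for elements > 9:
  5: removed
  15: kept
  14: kept
  2: removed
  5: removed
Step 2: Map x * 2 on filtered [15, 14]:
  15 -> 30
  14 -> 28
Therefore result = [30, 28].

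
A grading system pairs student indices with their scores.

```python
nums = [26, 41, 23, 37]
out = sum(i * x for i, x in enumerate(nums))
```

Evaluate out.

Step 1: Compute i * x for each (i, x) in enumerate([26, 41, 23, 37]):
  i=0, x=26: 0*26 = 0
  i=1, x=41: 1*41 = 41
  i=2, x=23: 2*23 = 46
  i=3, x=37: 3*37 = 111
Step 2: sum = 0 + 41 + 46 + 111 = 198.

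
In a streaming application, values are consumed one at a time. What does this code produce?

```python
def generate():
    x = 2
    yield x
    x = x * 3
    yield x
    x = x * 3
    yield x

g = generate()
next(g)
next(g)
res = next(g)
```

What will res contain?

Step 1: Trace through generator execution:
  Yield 1: x starts at 2, yield 2
  Yield 2: x = 2 * 3 = 6, yield 6
  Yield 3: x = 6 * 3 = 18, yield 18
Step 2: First next() gets 2, second next() gets the second value, third next() yields 18.
Therefore res = 18.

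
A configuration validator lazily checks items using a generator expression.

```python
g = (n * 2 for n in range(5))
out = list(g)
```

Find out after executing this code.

Step 1: For each n in range(5), compute n*2:
  n=0: 0*2 = 0
  n=1: 1*2 = 2
  n=2: 2*2 = 4
  n=3: 3*2 = 6
  n=4: 4*2 = 8
Therefore out = [0, 2, 4, 6, 8].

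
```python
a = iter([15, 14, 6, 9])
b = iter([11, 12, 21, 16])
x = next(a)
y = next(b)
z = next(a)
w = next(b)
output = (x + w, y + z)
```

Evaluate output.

Step 1: a iterates [15, 14, 6, 9], b iterates [11, 12, 21, 16].
Step 2: x = next(a) = 15, y = next(b) = 11.
Step 3: z = next(a) = 14, w = next(b) = 12.
Step 4: output = (15 + 12, 11 + 14) = (27, 25).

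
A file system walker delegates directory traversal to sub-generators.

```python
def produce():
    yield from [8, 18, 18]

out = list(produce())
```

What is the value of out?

Step 1: yield from delegates to the iterable, yielding each element.
Step 2: Collected values: [8, 18, 18].
Therefore out = [8, 18, 18].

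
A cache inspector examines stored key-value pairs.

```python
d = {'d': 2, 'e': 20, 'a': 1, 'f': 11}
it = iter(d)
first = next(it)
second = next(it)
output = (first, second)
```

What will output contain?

Step 1: iter(d) iterates over keys: ['d', 'e', 'a', 'f'].
Step 2: first = next(it) = 'd', second = next(it) = 'e'.
Therefore output = ('d', 'e').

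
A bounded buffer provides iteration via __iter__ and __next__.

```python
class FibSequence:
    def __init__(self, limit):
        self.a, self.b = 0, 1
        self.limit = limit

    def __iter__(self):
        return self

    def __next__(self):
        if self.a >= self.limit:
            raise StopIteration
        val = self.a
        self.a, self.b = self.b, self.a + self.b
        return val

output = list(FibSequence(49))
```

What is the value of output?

Step 1: Fibonacci-like sequence (a=0, b=1) until >= 49:
  Yield 0, then a,b = 1,1
  Yield 1, then a,b = 1,2
  Yield 1, then a,b = 2,3
  Yield 2, then a,b = 3,5
  Yield 3, then a,b = 5,8
  Yield 5, then a,b = 8,13
  Yield 8, then a,b = 13,21
  Yield 13, then a,b = 21,34
  Yield 21, then a,b = 34,55
  Yield 34, then a,b = 55,89
Step 2: 55 >= 49, stop.
Therefore output = [0, 1, 1, 2, 3, 5, 8, 13, 21, 34].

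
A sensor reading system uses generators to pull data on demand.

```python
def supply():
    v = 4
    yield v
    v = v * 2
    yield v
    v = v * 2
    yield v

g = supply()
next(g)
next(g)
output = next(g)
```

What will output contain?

Step 1: Trace through generator execution:
  Yield 1: v starts at 4, yield 4
  Yield 2: v = 4 * 2 = 8, yield 8
  Yield 3: v = 8 * 2 = 16, yield 16
Step 2: First next() gets 4, second next() gets the second value, third next() yields 16.
Therefore output = 16.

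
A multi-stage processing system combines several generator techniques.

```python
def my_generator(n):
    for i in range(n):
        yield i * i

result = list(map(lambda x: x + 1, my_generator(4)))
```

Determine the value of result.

Step 1: my_generator(4) yields squares: [0, 1, 4, 9].
Step 2: map adds 1 to each: [1, 2, 5, 10].
Therefore result = [1, 2, 5, 10].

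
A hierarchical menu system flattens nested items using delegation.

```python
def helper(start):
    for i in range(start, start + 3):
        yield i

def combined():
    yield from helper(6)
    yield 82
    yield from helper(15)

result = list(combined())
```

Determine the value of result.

Step 1: combined() delegates to helper(6):
  yield 6
  yield 7
  yield 8
Step 2: yield 82
Step 3: Delegates to helper(15):
  yield 15
  yield 16
  yield 17
Therefore result = [6, 7, 8, 82, 15, 16, 17].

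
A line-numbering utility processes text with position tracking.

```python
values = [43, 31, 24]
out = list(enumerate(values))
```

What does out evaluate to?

Step 1: enumerate pairs each element with its index:
  (0, 43)
  (1, 31)
  (2, 24)
Therefore out = [(0, 43), (1, 31), (2, 24)].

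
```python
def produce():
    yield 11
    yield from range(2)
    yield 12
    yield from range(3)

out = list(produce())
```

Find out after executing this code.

Step 1: Trace yields in order:
  yield 11
  yield 0
  yield 1
  yield 12
  yield 0
  yield 1
  yield 2
Therefore out = [11, 0, 1, 12, 0, 1, 2].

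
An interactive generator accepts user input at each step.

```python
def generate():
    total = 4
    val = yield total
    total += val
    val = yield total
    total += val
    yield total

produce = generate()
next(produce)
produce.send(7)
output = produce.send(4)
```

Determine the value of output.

Step 1: next() -> yield total=4.
Step 2: send(7) -> val=7, total = 4+7 = 11, yield 11.
Step 3: send(4) -> val=4, total = 11+4 = 15, yield 15.
Therefore output = 15.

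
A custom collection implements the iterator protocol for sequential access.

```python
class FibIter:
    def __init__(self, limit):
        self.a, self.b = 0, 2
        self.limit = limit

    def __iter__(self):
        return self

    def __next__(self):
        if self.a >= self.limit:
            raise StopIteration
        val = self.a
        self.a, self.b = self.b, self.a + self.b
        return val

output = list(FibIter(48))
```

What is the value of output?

Step 1: Fibonacci-like sequence (a=0, b=2) until >= 48:
  Yield 0, then a,b = 2,2
  Yield 2, then a,b = 2,4
  Yield 2, then a,b = 4,6
  Yield 4, then a,b = 6,10
  Yield 6, then a,b = 10,16
  Yield 10, then a,b = 16,26
  Yield 16, then a,b = 26,42
  Yield 26, then a,b = 42,68
  Yield 42, then a,b = 68,110
Step 2: 68 >= 48, stop.
Therefore output = [0, 2, 2, 4, 6, 10, 16, 26, 42].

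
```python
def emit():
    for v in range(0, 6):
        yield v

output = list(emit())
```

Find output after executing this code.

Step 1: The generator yields each value from range(0, 6).
Step 2: list() consumes all yields: [0, 1, 2, 3, 4, 5].
Therefore output = [0, 1, 2, 3, 4, 5].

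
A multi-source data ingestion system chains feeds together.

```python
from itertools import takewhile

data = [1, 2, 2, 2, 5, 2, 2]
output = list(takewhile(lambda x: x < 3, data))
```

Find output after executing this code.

Step 1: takewhile stops at first element >= 3:
  1 < 3: take
  2 < 3: take
  2 < 3: take
  2 < 3: take
  5 >= 3: stop
Therefore output = [1, 2, 2, 2].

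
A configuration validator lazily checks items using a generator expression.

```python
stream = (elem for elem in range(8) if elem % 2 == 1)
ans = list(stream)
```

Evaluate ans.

Step 1: Filter range(8) keeping only odd values:
  elem=0: even, excluded
  elem=1: odd, included
  elem=2: even, excluded
  elem=3: odd, included
  elem=4: even, excluded
  elem=5: odd, included
  elem=6: even, excluded
  elem=7: odd, included
Therefore ans = [1, 3, 5, 7].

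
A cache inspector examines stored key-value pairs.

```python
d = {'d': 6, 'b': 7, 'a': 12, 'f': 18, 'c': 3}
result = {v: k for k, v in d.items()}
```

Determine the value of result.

Step 1: Invert dict (swap keys and values):
  'd': 6 -> 6: 'd'
  'b': 7 -> 7: 'b'
  'a': 12 -> 12: 'a'
  'f': 18 -> 18: 'f'
  'c': 3 -> 3: 'c'
Therefore result = {6: 'd', 7: 'b', 12: 'a', 18: 'f', 3: 'c'}.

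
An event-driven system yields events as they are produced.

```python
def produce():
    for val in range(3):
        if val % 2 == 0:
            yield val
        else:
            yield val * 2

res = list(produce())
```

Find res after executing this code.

Step 1: For each val in range(3), yield val if even, else val*2:
  val=0 (even): yield 0
  val=1 (odd): yield 1*2 = 2
  val=2 (even): yield 2
Therefore res = [0, 2, 2].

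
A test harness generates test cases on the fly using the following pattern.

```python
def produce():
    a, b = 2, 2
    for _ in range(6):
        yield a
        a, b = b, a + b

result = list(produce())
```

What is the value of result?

Step 1: Fibonacci-like sequence starting with a=2, b=2:
  Iteration 1: yield a=2, then a,b = 2,4
  Iteration 2: yield a=2, then a,b = 4,6
  Iteration 3: yield a=4, then a,b = 6,10
  Iteration 4: yield a=6, then a,b = 10,16
  Iteration 5: yield a=10, then a,b = 16,26
  Iteration 6: yield a=16, then a,b = 26,42
Therefore result = [2, 2, 4, 6, 10, 16].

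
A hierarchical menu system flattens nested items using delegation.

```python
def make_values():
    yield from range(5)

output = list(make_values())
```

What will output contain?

Step 1: yield from delegates to the iterable, yielding each element.
Step 2: Collected values: [0, 1, 2, 3, 4].
Therefore output = [0, 1, 2, 3, 4].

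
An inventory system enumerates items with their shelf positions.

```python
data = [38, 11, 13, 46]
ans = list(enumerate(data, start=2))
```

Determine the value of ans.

Step 1: enumerate with start=2:
  (2, 38)
  (3, 11)
  (4, 13)
  (5, 46)
Therefore ans = [(2, 38), (3, 11), (4, 13), (5, 46)].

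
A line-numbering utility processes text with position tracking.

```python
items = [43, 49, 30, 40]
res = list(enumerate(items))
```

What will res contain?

Step 1: enumerate pairs each element with its index:
  (0, 43)
  (1, 49)
  (2, 30)
  (3, 40)
Therefore res = [(0, 43), (1, 49), (2, 30), (3, 40)].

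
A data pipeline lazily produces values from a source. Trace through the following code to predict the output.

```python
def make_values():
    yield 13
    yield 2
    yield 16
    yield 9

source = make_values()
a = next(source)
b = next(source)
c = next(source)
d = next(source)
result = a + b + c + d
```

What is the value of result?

Step 1: Create generator and consume all values:
  a = next(source) = 13
  b = next(source) = 2
  c = next(source) = 16
  d = next(source) = 9
Step 2: result = 13 + 2 + 16 + 9 = 40.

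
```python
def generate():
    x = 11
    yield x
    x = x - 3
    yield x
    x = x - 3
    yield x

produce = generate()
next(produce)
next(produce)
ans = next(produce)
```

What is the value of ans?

Step 1: Trace through generator execution:
  Yield 1: x starts at 11, yield 11
  Yield 2: x = 11 - 3 = 8, yield 8
  Yield 3: x = 8 - 3 = 5, yield 5
Step 2: First next() gets 11, second next() gets the second value, third next() yields 5.
Therefore ans = 5.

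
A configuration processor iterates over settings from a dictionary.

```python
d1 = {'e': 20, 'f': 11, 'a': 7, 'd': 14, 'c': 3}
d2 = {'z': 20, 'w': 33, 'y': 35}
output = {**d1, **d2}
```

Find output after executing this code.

Step 1: Merge d1 and d2 (d2 values override on key conflicts).
Step 2: d1 has keys ['e', 'f', 'a', 'd', 'c'], d2 has keys ['z', 'w', 'y'].
Therefore output = {'e': 20, 'f': 11, 'a': 7, 'd': 14, 'c': 3, 'z': 20, 'w': 33, 'y': 35}.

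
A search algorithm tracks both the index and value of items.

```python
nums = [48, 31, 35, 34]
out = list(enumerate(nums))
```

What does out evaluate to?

Step 1: enumerate pairs each element with its index:
  (0, 48)
  (1, 31)
  (2, 35)
  (3, 34)
Therefore out = [(0, 48), (1, 31), (2, 35), (3, 34)].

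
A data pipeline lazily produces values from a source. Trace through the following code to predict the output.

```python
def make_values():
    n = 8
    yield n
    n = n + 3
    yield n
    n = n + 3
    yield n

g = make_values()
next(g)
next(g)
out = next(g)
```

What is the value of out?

Step 1: Trace through generator execution:
  Yield 1: n starts at 8, yield 8
  Yield 2: n = 8 + 3 = 11, yield 11
  Yield 3: n = 11 + 3 = 14, yield 14
Step 2: First next() gets 8, second next() gets the second value, third next() yields 14.
Therefore out = 14.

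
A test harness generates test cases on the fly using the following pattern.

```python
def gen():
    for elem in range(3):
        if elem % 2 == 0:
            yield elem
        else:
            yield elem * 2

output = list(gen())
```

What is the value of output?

Step 1: For each elem in range(3), yield elem if even, else elem*2:
  elem=0 (even): yield 0
  elem=1 (odd): yield 1*2 = 2
  elem=2 (even): yield 2
Therefore output = [0, 2, 2].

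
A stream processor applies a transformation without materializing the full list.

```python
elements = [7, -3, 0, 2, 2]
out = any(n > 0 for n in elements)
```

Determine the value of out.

Step 1: Check n > 0 for each element in [7, -3, 0, 2, 2]:
  7 > 0: True
  -3 > 0: False
  0 > 0: False
  2 > 0: True
  2 > 0: True
Step 2: any() returns True.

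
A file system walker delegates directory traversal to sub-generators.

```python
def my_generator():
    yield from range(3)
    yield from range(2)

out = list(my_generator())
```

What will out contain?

Step 1: Trace yields in order:
  yield 0
  yield 1
  yield 2
  yield 0
  yield 1
Therefore out = [0, 1, 2, 0, 1].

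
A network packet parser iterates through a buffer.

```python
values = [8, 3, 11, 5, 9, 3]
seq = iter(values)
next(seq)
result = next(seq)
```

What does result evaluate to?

Step 1: Create iterator over [8, 3, 11, 5, 9, 3].
Step 2: next() consumes 8.
Step 3: next() returns 3.
Therefore result = 3.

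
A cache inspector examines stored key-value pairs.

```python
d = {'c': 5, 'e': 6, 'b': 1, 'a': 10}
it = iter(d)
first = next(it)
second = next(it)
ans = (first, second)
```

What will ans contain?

Step 1: iter(d) iterates over keys: ['c', 'e', 'b', 'a'].
Step 2: first = next(it) = 'c', second = next(it) = 'e'.
Therefore ans = ('c', 'e').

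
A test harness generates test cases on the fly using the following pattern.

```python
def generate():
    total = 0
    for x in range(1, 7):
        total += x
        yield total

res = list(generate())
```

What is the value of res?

Step 1: Generator accumulates running sum:
  x=1: total = 1, yield 1
  x=2: total = 3, yield 3
  x=3: total = 6, yield 6
  x=4: total = 10, yield 10
  x=5: total = 15, yield 15
  x=6: total = 21, yield 21
Therefore res = [1, 3, 6, 10, 15, 21].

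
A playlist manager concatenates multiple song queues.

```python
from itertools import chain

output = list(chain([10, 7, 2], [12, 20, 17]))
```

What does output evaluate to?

Step 1: chain() concatenates iterables: [10, 7, 2] + [12, 20, 17].
Therefore output = [10, 7, 2, 12, 20, 17].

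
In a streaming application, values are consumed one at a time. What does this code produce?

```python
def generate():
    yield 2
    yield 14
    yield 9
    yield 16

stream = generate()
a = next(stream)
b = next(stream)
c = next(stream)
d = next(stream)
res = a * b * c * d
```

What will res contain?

Step 1: Create generator and consume all values:
  a = next(stream) = 2
  b = next(stream) = 14
  c = next(stream) = 9
  d = next(stream) = 16
Step 2: res = 2 * 14 * 9 * 16 = 4032.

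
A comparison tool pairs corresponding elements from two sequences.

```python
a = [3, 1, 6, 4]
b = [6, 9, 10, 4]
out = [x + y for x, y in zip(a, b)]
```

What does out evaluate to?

Step 1: Add corresponding elements:
  3 + 6 = 9
  1 + 9 = 10
  6 + 10 = 16
  4 + 4 = 8
Therefore out = [9, 10, 16, 8].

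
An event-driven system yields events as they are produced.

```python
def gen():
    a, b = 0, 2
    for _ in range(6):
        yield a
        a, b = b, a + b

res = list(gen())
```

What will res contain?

Step 1: Fibonacci-like sequence starting with a=0, b=2:
  Iteration 1: yield a=0, then a,b = 2,2
  Iteration 2: yield a=2, then a,b = 2,4
  Iteration 3: yield a=2, then a,b = 4,6
  Iteration 4: yield a=4, then a,b = 6,10
  Iteration 5: yield a=6, then a,b = 10,16
  Iteration 6: yield a=10, then a,b = 16,26
Therefore res = [0, 2, 2, 4, 6, 10].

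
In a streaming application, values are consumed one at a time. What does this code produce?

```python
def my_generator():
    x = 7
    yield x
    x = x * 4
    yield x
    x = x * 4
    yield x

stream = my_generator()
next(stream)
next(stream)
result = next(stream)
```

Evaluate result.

Step 1: Trace through generator execution:
  Yield 1: x starts at 7, yield 7
  Yield 2: x = 7 * 4 = 28, yield 28
  Yield 3: x = 28 * 4 = 112, yield 112
Step 2: First next() gets 7, second next() gets the second value, third next() yields 112.
Therefore result = 112.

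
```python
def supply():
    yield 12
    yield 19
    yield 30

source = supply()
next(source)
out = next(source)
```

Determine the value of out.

Step 1: supply() creates a generator.
Step 2: next(source) yields 12 (consumed and discarded).
Step 3: next(source) yields 19, assigned to out.
Therefore out = 19.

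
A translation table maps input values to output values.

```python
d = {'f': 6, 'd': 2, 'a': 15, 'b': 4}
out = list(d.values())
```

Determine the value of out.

Step 1: d.values() returns the dictionary values in insertion order.
Therefore out = [6, 2, 15, 4].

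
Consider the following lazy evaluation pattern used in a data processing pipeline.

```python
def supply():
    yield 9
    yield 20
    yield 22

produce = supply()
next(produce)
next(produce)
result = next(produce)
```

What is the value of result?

Step 1: supply() creates a generator.
Step 2: next(produce) yields 9 (consumed and discarded).
Step 3: next(produce) yields 20 (consumed and discarded).
Step 4: next(produce) yields 22, assigned to result.
Therefore result = 22.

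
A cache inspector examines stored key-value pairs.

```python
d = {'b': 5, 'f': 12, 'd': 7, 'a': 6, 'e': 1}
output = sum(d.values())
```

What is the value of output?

Step 1: d.values() = [5, 12, 7, 6, 1].
Step 2: sum = 31.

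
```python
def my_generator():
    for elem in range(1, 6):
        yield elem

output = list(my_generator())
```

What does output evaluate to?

Step 1: The generator yields each value from range(1, 6).
Step 2: list() consumes all yields: [1, 2, 3, 4, 5].
Therefore output = [1, 2, 3, 4, 5].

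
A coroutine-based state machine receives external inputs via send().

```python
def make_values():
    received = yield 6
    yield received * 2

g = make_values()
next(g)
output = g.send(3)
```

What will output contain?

Step 1: next(g) advances to first yield, producing 6.
Step 2: send(3) resumes, received = 3.
Step 3: yield received * 2 = 3 * 2 = 6.
Therefore output = 6.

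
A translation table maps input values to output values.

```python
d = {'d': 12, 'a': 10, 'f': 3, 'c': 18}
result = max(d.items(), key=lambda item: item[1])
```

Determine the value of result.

Step 1: Find item with maximum value:
  ('d', 12)
  ('a', 10)
  ('f', 3)
  ('c', 18)
Step 2: Maximum value is 18 at key 'c'.
Therefore result = ('c', 18).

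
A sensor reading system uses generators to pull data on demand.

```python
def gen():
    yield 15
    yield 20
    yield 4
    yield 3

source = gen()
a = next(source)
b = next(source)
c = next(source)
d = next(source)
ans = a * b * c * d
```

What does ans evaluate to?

Step 1: Create generator and consume all values:
  a = next(source) = 15
  b = next(source) = 20
  c = next(source) = 4
  d = next(source) = 3
Step 2: ans = 15 * 20 * 4 * 3 = 3600.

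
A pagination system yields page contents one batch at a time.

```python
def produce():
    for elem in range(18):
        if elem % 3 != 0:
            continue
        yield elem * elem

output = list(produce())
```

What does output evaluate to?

Step 1: Only yield elem**2 when elem is divisible by 3:
  elem=0: 0 % 3 == 0, yield 0**2 = 0
  elem=3: 3 % 3 == 0, yield 3**2 = 9
  elem=6: 6 % 3 == 0, yield 6**2 = 36
  elem=9: 9 % 3 == 0, yield 9**2 = 81
  elem=12: 12 % 3 == 0, yield 12**2 = 144
  elem=15: 15 % 3 == 0, yield 15**2 = 225
Therefore output = [0, 9, 36, 81, 144, 225].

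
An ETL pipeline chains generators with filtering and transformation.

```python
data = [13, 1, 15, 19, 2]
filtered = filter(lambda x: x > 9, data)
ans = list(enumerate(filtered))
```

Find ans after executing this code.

Step 1: Filter [13, 1, 15, 19, 2] for > 9: [13, 15, 19].
Step 2: enumerate re-indexes from 0: [(0, 13), (1, 15), (2, 19)].
Therefore ans = [(0, 13), (1, 15), (2, 19)].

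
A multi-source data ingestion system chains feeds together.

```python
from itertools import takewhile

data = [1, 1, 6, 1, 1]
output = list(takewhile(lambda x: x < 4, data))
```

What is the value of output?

Step 1: takewhile stops at first element >= 4:
  1 < 4: take
  1 < 4: take
  6 >= 4: stop
Therefore output = [1, 1].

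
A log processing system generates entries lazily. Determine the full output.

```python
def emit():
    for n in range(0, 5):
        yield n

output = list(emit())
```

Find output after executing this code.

Step 1: The generator yields each value from range(0, 5).
Step 2: list() consumes all yields: [0, 1, 2, 3, 4].
Therefore output = [0, 1, 2, 3, 4].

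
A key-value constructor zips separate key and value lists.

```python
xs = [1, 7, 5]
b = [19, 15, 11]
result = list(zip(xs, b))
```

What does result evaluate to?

Step 1: zip pairs elements at same index:
  Index 0: (1, 19)
  Index 1: (7, 15)
  Index 2: (5, 11)
Therefore result = [(1, 19), (7, 15), (5, 11)].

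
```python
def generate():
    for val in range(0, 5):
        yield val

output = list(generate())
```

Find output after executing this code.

Step 1: The generator yields each value from range(0, 5).
Step 2: list() consumes all yields: [0, 1, 2, 3, 4].
Therefore output = [0, 1, 2, 3, 4].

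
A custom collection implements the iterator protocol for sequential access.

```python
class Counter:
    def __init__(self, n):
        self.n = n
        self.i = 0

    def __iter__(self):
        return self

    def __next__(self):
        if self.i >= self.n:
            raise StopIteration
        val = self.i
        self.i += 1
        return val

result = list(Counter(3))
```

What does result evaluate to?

Step 1: Counter(3) creates an iterator counting 0 to 2.
Step 2: list() consumes all values: [0, 1, 2].
Therefore result = [0, 1, 2].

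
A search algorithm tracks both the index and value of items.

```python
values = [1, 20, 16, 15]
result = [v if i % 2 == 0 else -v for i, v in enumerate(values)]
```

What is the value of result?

Step 1: For each (i, v), keep v if i is even, negate if odd:
  i=0 (even): keep 1
  i=1 (odd): negate to -20
  i=2 (even): keep 16
  i=3 (odd): negate to -15
Therefore result = [1, -20, 16, -15].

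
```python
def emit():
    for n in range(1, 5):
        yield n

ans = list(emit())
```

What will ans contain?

Step 1: The generator yields each value from range(1, 5).
Step 2: list() consumes all yields: [1, 2, 3, 4].
Therefore ans = [1, 2, 3, 4].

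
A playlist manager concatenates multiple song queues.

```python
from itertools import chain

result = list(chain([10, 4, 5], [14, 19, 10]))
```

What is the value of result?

Step 1: chain() concatenates iterables: [10, 4, 5] + [14, 19, 10].
Therefore result = [10, 4, 5, 14, 19, 10].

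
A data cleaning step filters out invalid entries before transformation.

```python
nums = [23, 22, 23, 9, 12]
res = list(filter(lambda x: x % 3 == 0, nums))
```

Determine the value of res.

Step 1: Filter elements divisible by 3:
  23 % 3 = 2: removed
  22 % 3 = 1: removed
  23 % 3 = 2: removed
  9 % 3 = 0: kept
  12 % 3 = 0: kept
Therefore res = [9, 12].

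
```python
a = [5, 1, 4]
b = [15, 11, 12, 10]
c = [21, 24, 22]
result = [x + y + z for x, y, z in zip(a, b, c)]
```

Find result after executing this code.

Step 1: zip three lists (truncates to shortest, len=3):
  5 + 15 + 21 = 41
  1 + 11 + 24 = 36
  4 + 12 + 22 = 38
Therefore result = [41, 36, 38].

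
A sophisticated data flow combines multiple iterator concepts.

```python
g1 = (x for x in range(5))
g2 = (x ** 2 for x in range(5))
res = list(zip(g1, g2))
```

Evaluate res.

Step 1: g1 produces [0, 1, 2, 3, 4].
Step 2: g2 produces [0, 1, 4, 9, 16].
Step 3: zip pairs them: [(0, 0), (1, 1), (2, 4), (3, 9), (4, 16)].
Therefore res = [(0, 0), (1, 1), (2, 4), (3, 9), (4, 16)].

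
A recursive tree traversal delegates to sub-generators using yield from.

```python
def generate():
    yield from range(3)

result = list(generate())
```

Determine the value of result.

Step 1: yield from delegates to the iterable, yielding each element.
Step 2: Collected values: [0, 1, 2].
Therefore result = [0, 1, 2].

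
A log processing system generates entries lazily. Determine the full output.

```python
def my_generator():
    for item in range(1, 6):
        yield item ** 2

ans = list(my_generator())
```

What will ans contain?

Step 1: For each item in range(1, 6), yield item**2:
  item=1: yield 1**2 = 1
  item=2: yield 2**2 = 4
  item=3: yield 3**2 = 9
  item=4: yield 4**2 = 16
  item=5: yield 5**2 = 25
Therefore ans = [1, 4, 9, 16, 25].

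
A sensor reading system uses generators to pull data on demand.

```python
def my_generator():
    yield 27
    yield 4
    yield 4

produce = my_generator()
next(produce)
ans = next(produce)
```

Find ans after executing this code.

Step 1: my_generator() creates a generator.
Step 2: next(produce) yields 27 (consumed and discarded).
Step 3: next(produce) yields 4, assigned to ans.
Therefore ans = 4.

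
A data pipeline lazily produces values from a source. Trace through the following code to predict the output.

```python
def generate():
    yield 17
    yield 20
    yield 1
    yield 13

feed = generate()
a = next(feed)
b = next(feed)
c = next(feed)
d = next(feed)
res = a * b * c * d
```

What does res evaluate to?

Step 1: Create generator and consume all values:
  a = next(feed) = 17
  b = next(feed) = 20
  c = next(feed) = 1
  d = next(feed) = 13
Step 2: res = 17 * 20 * 1 * 13 = 4420.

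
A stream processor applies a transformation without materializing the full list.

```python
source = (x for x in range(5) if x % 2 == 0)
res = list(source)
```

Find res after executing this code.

Step 1: Filter range(5) keeping only even values:
  x=0: even, included
  x=1: odd, excluded
  x=2: even, included
  x=3: odd, excluded
  x=4: even, included
Therefore res = [0, 2, 4].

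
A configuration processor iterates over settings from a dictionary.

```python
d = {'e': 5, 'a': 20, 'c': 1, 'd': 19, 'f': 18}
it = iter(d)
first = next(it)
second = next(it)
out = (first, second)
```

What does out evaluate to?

Step 1: iter(d) iterates over keys: ['e', 'a', 'c', 'd', 'f'].
Step 2: first = next(it) = 'e', second = next(it) = 'a'.
Therefore out = ('e', 'a').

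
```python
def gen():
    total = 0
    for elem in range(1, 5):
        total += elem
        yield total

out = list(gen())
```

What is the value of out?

Step 1: Generator accumulates running sum:
  elem=1: total = 1, yield 1
  elem=2: total = 3, yield 3
  elem=3: total = 6, yield 6
  elem=4: total = 10, yield 10
Therefore out = [1, 3, 6, 10].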